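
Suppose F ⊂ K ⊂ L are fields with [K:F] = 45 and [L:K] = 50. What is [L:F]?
[L:F] = 2250

The tower law says that for any tower of field extensions F ⊂ K ⊂ L with finite degrees, [L:F] = [L:K] · [K:F]. Here this gives [L:F] = 50 · 45 = 2250.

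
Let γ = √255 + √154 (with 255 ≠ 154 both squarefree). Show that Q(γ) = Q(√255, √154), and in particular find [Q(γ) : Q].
[Q(γ) : Q] = 4 (equivalently, Q(γ) = Q(√255, √154))

Obviously Q(γ) ⊆ Q(√255, √154), and [Q(√255, √154):Q] = 4 (since 255, 154 are distinct squarefree integers > 1 with 39270 not a perfect square). To show equality we compute the minimal polynomial of γ. From γ = √255 + √154: γ^2 = 255 + 2√(39270) + 154 = 409 + 2√(39270), so γ^2 - 409 = 2√(39270); squaring, (γ^2 - 409)^2 = 4·39270, i.e. γ^4 - 818γ^2 + 167281 - 157080 = 0, i.e. γ^4 - 818γ^2 + 10201 = 0. So γ is a root of x^4 - 818x^2 + 10201. This polynomial is irreducible over Q: it has no rational root (each ±√255 ± √154 is irrational), and any factorization into two quadratics over Q would force √(39270) ∈ Q (pairing opposite roots) or √255, √154 ∈ Q (other pairings), all impossible. Hence [Q(γ):Q] = 4 = [Q(√255, √154):Q], so Q(γ) = Q(√255, √154).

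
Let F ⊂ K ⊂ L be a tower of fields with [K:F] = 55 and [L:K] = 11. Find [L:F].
[L:F] = 605

The tower law says that for any tower of field extensions F ⊂ K ⊂ L with finite degrees, [L:F] = [L:K] · [K:F]. Here this gives [L:F] = 11 · 55 = 605.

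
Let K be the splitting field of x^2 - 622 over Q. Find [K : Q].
[K : Q] = 2

f(x) = x^2 - 622 factors as (x - √622)(x + √622). The splitting field is K = Q(√622). Since 622 is squarefree and > 1, it is not a perfect square, so x^2 - 622 is irreducible over Q and [Q(√622) : Q] = 2. Hence [K : Q] = 2.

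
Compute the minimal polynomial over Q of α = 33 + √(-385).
m_α(x) = x^2 - 66x + 1474

From α - 33 = √(-385), squaring gives (α - 33)^2 = -385, i.e. α^2 - 66α + 1089 = -385, so α^2 - 66α + 1474 = 0. The discriminant of x^2 - 66x + 1474 is (-66)^2 - 4·(1474) = 4356 - 5896 = -1540, and 4·(-385) is not a perfect square in Q since -385 is squarefree and ≠ 1. Hence x^2 - 66x + 1474 is irreducible over Q and is the minimal polynomial of α.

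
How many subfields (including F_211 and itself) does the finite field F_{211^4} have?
F_{211^4} has 3 subfields

The subfields of F_{p^n} are exactly the fields F_{p^d} for d | n (each is the fixed field of the unique index-d subgroup of Gal(F_{p^n}/F_p) ≅ Z/nZ). The divisors of n = 4 are {1, 2, 4}, giving 3 subfields: F_{211^1}, F_{211^2}, F_{211^4}.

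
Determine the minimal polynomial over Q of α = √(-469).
m_α(x) = x^2 + 469

α satisfies α^2 + 469 = 0, so x^2 + 469 annihilates α. Since d = -469 is squarefree and ≠ 1, it is not a perfect square in Q, so x^2 + 469 has no rational root and is therefore irreducible over Q (a degree-2 polynomial over a field is irreducible iff it has no root). Hence m_α(x) = x^2 + 469.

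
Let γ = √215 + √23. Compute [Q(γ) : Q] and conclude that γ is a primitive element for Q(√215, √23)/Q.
[Q(γ) : Q] = 4 (equivalently, Q(γ) = Q(√215, √23))

Obviously Q(γ) ⊆ Q(√215, √23), and [Q(√215, √23):Q] = 4 (since 215, 23 are distinct squarefree integers > 1 with 4945 not a perfect square). To show equality we compute the minimal polynomial of γ. From γ = √215 + √23: γ^2 = 215 + 2√(4945) + 23 = 238 + 2√(4945), so γ^2 - 238 = 2√(4945); squaring, (γ^2 - 238)^2 = 4·4945, i.e. γ^4 - 476γ^2 + 56644 - 19780 = 0, i.e. γ^4 - 476γ^2 + 36864 = 0. So γ is a root of x^4 - 476x^2 + 36864. This polynomial is irreducible over Q: it has no rational root (each ±√215 ± √23 is irrational), and any factorization into two quadratics over Q would force √(4945) ∈ Q (pairing opposite roots) or √215, √23 ∈ Q (other pairings), all impossible. Hence [Q(γ):Q] = 4 = [Q(√215, √23):Q], so Q(γ) = Q(√215, √23).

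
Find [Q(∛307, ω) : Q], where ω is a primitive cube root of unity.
[Q(∛307, ω) : Q] = 6

[Q(∛307):Q] = 3 (min poly x^3 - 307, irreducible since 307 is not a perfect cube). [Q(ω):Q] = 2 (min poly x^2 + x + 1). Since Q(∛307) ⊂ R and ω ∉ R, we have ω ∉ Q(∛307), so x^2 + x + 1 remains irreducible over Q(∛307) and [Q(∛307, ω) : Q(∛307)] = 2. By the tower law, [Q(∛307, ω) : Q] = 3 · 2 = 6. (In fact Q(∛307, ω) is the splitting field of x^3 - 307 over Q.)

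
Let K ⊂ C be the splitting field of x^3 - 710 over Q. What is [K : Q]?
[K : Q] = 6

The roots of x^3 - 710 are ∛710, ω∛710, ω^2∛710 where ω = e^(2πi/3) is a primitive cube root of unity, so K = Q(∛710, ω). Now [Q(∛710):Q] = 3 (since 710 is not a perfect cube, x^3 - 710 is irreducible) and [Q(ω):Q] = 2. Both 2 and 3 divide [K:Q], and [K:Q] ≤ 3·2 = 6, so [K:Q] = 6. (Equivalently: Q(∛710) ⊂ R but ω ∉ R, so [K : Q(∛710)] = 2.)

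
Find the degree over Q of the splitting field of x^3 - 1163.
[K : Q] = 6

The roots of x^3 - 1163 are ∛1163, ω∛1163, ω^2∛1163 where ω = e^(2πi/3) is a primitive cube root of unity, so K = Q(∛1163, ω). Now [Q(∛1163):Q] = 3 (since 1163 is not a perfect cube, x^3 - 1163 is irreducible) and [Q(ω):Q] = 2. Both 2 and 3 divide [K:Q], and [K:Q] ≤ 3·2 = 6, so [K:Q] = 6. (Equivalently: Q(∛1163) ⊂ R but ω ∉ R, so [K : Q(∛1163)] = 2.)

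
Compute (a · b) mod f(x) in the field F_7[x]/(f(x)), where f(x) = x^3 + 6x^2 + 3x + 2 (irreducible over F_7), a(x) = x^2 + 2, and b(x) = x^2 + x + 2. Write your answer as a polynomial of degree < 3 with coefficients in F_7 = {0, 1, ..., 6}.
a · b ≡ 3x^2 + x (mod f(x))

Multiply in F_7[x]: a(x)·b(x) = (x^2 + 2)·(x^2 + x + 2) = x^4 + x^3 + 4x^2 + 2x + 4. This has degree ≥ 3, so divide by f(x) over F_7: x^4 + x^3 + 4x^2 + 2x + 4 = (x + 2)·(x^3 + 6x^2 + 3x + 2) + (3x^2 + x). Hence a·b ≡ 3x^2 + x (mod f). (F_7[x]/(f) is a field with 7^3 = 343 elements since f is irreducible of degree 3.)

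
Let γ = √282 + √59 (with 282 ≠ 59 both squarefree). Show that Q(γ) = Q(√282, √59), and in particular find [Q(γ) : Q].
[Q(γ) : Q] = 4 (equivalently, Q(γ) = Q(√282, √59))

Obviously Q(γ) ⊆ Q(√282, √59), and [Q(√282, √59):Q] = 4 (since 282, 59 are distinct squarefree integers > 1 with 16638 not a perfect square). To show equality we compute the minimal polynomial of γ. From γ = √282 + √59: γ^2 = 282 + 2√(16638) + 59 = 341 + 2√(16638), so γ^2 - 341 = 2√(16638); squaring, (γ^2 - 341)^2 = 4·16638, i.e. γ^4 - 682γ^2 + 116281 - 66552 = 0, i.e. γ^4 - 682γ^2 + 49729 = 0. So γ is a root of x^4 - 682x^2 + 49729. This polynomial is irreducible over Q: it has no rational root (each ±√282 ± √59 is irrational), and any factorization into two quadratics over Q would force √(16638) ∈ Q (pairing opposite roots) or √282, √59 ∈ Q (other pairings), all impossible. Hence [Q(γ):Q] = 4 = [Q(√282, √59):Q], so Q(γ) = Q(√282, √59).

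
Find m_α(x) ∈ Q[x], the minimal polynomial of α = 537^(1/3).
m_α(x) = x^3 - 537

α satisfies α^3 = 537, so x^3 - 537 annihilates α. By the rational root test, a rational root p/q (in lowest terms) of x^3 - 537 would satisfy p^3 = 537 q^3, forcing q = 1 and p^3 = 537; but 537 is not a perfect cube, contradiction. A monic cubic over Q with no rational root is irreducible (any nontrivial factorization would include a linear factor). Hence x^3 - 537 is the minimal polynomial of α, and in particular [Q(α):Q] = 3.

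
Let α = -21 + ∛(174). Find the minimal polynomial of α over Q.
m_α(x) = x^3 + 63x^2 + 1323x + 9087

Set β = α + 21 = ∛(174), so β^3 = 174. Then (α + 21)^3 - 174 = 0, i.e. α is a root of g(x) = (x + 21)^3 - 174 = x^3 + 63x^2 + 1323x + 9087. Since g(x) = h(x + 21) where h(x) = x^3 - 174, and h is irreducible over Q (because 174 is not a perfect cube, so h has no rational root, and a monic cubic with no rational root is irreducible), g is also irreducible (irreducibility is preserved under the substitution x → x + 21). Hence m_α(x) = x^3 + 63x^2 + 1323x + 9087.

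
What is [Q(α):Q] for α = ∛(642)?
[Q(α):Q] = 3

The minimal polynomial of α is x^3 - 642, irreducible over Q since 642 is not a perfect cube (so x^3 - 642 has no rational root). Hence [Q(α):Q] = deg(m_α) = 3.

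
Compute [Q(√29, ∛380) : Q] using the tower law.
[Q(√29, ∛380) : Q] = 6

Let L = Q(√29, ∛380). Since Q(√29) ⊂ L and [Q(√29):Q] = 2, the tower law gives 2 | [L:Q]. Likewise Q(∛380) ⊂ L with [Q(∛380):Q] = 3 (because 380 is not a perfect cube), so 3 | [L:Q]. As gcd(2,3) = 1, [L:Q] is divisible by 6. Conversely L is generated over Q by √29 and ∛380, so [L:Q] ≤ 2·3 = 6. Therefore [Q(√29, ∛380) : Q] = 6.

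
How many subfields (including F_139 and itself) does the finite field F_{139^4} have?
F_{139^4} has 3 subfields

The subfields of F_{p^n} are exactly the fields F_{p^d} for d | n (each is the fixed field of the unique index-d subgroup of Gal(F_{p^n}/F_p) ≅ Z/nZ). The divisors of n = 4 are {1, 2, 4}, giving 3 subfields: F_{139^1}, F_{139^2}, F_{139^4}.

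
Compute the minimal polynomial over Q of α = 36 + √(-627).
m_α(x) = x^2 - 72x + 1923

From α - 36 = √(-627), squaring gives (α - 36)^2 = -627, i.e. α^2 - 72α + 1296 = -627, so α^2 - 72α + 1923 = 0. The discriminant of x^2 - 72x + 1923 is (-72)^2 - 4·(1923) = 5184 - 7692 = -2508, and 4·(-627) is not a perfect square in Q since -627 is squarefree and ≠ 1. Hence x^2 - 72x + 1923 is irreducible over Q and is the minimal polynomial of α.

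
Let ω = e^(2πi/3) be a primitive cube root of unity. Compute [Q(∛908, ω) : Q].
[Q(∛908, ω) : Q] = 6

[Q(∛908):Q] = 3 (min poly x^3 - 908, irreducible since 908 is not a perfect cube). [Q(ω):Q] = 2 (min poly x^2 + x + 1). Since Q(∛908) ⊂ R and ω ∉ R, we have ω ∉ Q(∛908), so x^2 + x + 1 remains irreducible over Q(∛908) and [Q(∛908, ω) : Q(∛908)] = 2. By the tower law, [Q(∛908, ω) : Q] = 3 · 2 = 6. (In fact Q(∛908, ω) is the splitting field of x^3 - 908 over Q.)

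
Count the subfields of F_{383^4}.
F_{383^4} has 3 subfields

The subfields of F_{p^n} are exactly the fields F_{p^d} for d | n (each is the fixed field of the unique index-d subgroup of Gal(F_{p^n}/F_p) ≅ Z/nZ). The divisors of n = 4 are {1, 2, 4}, giving 3 subfields: F_{383^1}, F_{383^2}, F_{383^4}.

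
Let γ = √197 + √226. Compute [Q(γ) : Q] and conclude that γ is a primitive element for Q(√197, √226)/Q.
[Q(γ) : Q] = 4 (equivalently, Q(γ) = Q(√197, √226))

Obviously Q(γ) ⊆ Q(√197, √226), and [Q(√197, √226):Q] = 4 (since 197, 226 are distinct squarefree integers > 1 with 44522 not a perfect square). To show equality we compute the minimal polynomial of γ. From γ = √197 + √226: γ^2 = 197 + 2√(44522) + 226 = 423 + 2√(44522), so γ^2 - 423 = 2√(44522); squaring, (γ^2 - 423)^2 = 4·44522, i.e. γ^4 - 846γ^2 + 178929 - 178088 = 0, i.e. γ^4 - 846γ^2 + 841 = 0. So γ is a root of x^4 - 846x^2 + 841. This polynomial is irreducible over Q: it has no rational root (each ±√197 ± √226 is irrational), and any factorization into two quadratics over Q would force √(44522) ∈ Q (pairing opposite roots) or √197, √226 ∈ Q (other pairings), all impossible. Hence [Q(γ):Q] = 4 = [Q(√197, √226):Q], so Q(γ) = Q(√197, √226).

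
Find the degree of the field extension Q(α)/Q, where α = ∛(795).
[Q(α):Q] = 3

The minimal polynomial of α is x^3 - 795, irreducible over Q since 795 is not a perfect cube (so x^3 - 795 has no rational root). Hence [Q(α):Q] = deg(m_α) = 3.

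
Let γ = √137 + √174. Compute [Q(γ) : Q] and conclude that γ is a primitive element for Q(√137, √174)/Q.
[Q(γ) : Q] = 4 (equivalently, Q(γ) = Q(√137, √174))

Obviously Q(γ) ⊆ Q(√137, √174), and [Q(√137, √174):Q] = 4 (since 137, 174 are distinct squarefree integers > 1 with 23838 not a perfect square). To show equality we compute the minimal polynomial of γ. From γ = √137 + √174: γ^2 = 137 + 2√(23838) + 174 = 311 + 2√(23838), so γ^2 - 311 = 2√(23838); squaring, (γ^2 - 311)^2 = 4·23838, i.e. γ^4 - 622γ^2 + 96721 - 95352 = 0, i.e. γ^4 - 622γ^2 + 1369 = 0. So γ is a root of x^4 - 622x^2 + 1369. This polynomial is irreducible over Q: it has no rational root (each ±√137 ± √174 is irrational), and any factorization into two quadratics over Q would force √(23838) ∈ Q (pairing opposite roots) or √137, √174 ∈ Q (other pairings), all impossible. Hence [Q(γ):Q] = 4 = [Q(√137, √174):Q], so Q(γ) = Q(√137, √174).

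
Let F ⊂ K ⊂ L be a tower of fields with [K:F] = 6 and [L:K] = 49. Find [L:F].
[L:F] = 294

The tower law says that for any tower of field extensions F ⊂ K ⊂ L with finite degrees, [L:F] = [L:K] · [K:F]. Here this gives [L:F] = 49 · 6 = 294.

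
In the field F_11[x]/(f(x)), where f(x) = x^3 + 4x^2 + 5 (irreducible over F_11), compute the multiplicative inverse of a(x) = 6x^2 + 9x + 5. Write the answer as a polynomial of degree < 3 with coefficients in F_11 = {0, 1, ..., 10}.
a(x)^(-1) ≡ 10x + 3 (mod f(x))

Since f is irreducible over F_11, F_11[x]/(f) is a field and a(x) ≠ 0 has an inverse. Apply the extended Euclidean algorithm to f(x) and a(x) in F_11[x]: f(x) = (2x + 5)·a(x) + (2). The last nonzero remainder is the constant 2 = gcd(f, a) in F_11. Back-substituting through the division chain expresses 2 = s(x)·a(x) + t(x)·f(x) with s(x) ≡ 9x + 6 (mod f), so (9x + 6)·a(x) ≡ 2 (mod f). Multiplying by 2^(-1) ≡ 6 in F_11 gives a(x)^(-1) ≡ 6·(9x + 6) ≡ 10x + 3 (mod f). Check: (6x^2 + 9x + 5)·(10x + 3) = 5x^3 + 9x^2 + 4 ≡ 1 (mod x^3 + 4x^2 + 5).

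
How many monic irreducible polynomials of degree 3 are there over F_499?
There are 41417000 monic irreducible polynomials of degree 3 over F_499

Each element of F_{499^3} that lies in no proper subfield is a root of exactly one monic irreducible of degree 3 over F_499, and each such polynomial has 3 distinct roots in F_{499^3}. By Möbius inversion the count is N_499(3) = (1/3) Σ_{d|3} μ(3/d) · 499^d = (1/3)(μ(3)·499^1 + μ(1)·499^3) = 124251000/3 = 41417000.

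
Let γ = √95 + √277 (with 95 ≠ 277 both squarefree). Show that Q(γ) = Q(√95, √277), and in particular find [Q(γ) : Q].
[Q(γ) : Q] = 4 (equivalently, Q(γ) = Q(√95, √277))

Obviously Q(γ) ⊆ Q(√95, √277), and [Q(√95, √277):Q] = 4 (since 95, 277 are distinct squarefree integers > 1 with 26315 not a perfect square). To show equality we compute the minimal polynomial of γ. From γ = √95 + √277: γ^2 = 95 + 2√(26315) + 277 = 372 + 2√(26315), so γ^2 - 372 = 2√(26315); squaring, (γ^2 - 372)^2 = 4·26315, i.e. γ^4 - 744γ^2 + 138384 - 105260 = 0, i.e. γ^4 - 744γ^2 + 33124 = 0. So γ is a root of x^4 - 744x^2 + 33124. This polynomial is irreducible over Q: it has no rational root (each ±√95 ± √277 is irrational), and any factorization into two quadratics over Q would force √(26315) ∈ Q (pairing opposite roots) or √95, √277 ∈ Q (other pairings), all impossible. Hence [Q(γ):Q] = 4 = [Q(√95, √277):Q], so Q(γ) = Q(√95, √277).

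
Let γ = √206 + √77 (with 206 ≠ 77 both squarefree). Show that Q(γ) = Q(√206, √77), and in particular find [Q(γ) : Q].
[Q(γ) : Q] = 4 (equivalently, Q(γ) = Q(√206, √77))

Obviously Q(γ) ⊆ Q(√206, √77), and [Q(√206, √77):Q] = 4 (since 206, 77 are distinct squarefree integers > 1 with 15862 not a perfect square). To show equality we compute the minimal polynomial of γ. From γ = √206 + √77: γ^2 = 206 + 2√(15862) + 77 = 283 + 2√(15862), so γ^2 - 283 = 2√(15862); squaring, (γ^2 - 283)^2 = 4·15862, i.e. γ^4 - 566γ^2 + 80089 - 63448 = 0, i.e. γ^4 - 566γ^2 + 16641 = 0. So γ is a root of x^4 - 566x^2 + 16641. This polynomial is irreducible over Q: it has no rational root (each ±√206 ± √77 is irrational), and any factorization into two quadratics over Q would force √(15862) ∈ Q (pairing opposite roots) or √206, √77 ∈ Q (other pairings), all impossible. Hence [Q(γ):Q] = 4 = [Q(√206, √77):Q], so Q(γ) = Q(√206, √77).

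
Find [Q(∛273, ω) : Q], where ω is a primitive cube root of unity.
[Q(∛273, ω) : Q] = 6

[Q(∛273):Q] = 3 (min poly x^3 - 273, irreducible since 273 is not a perfect cube). [Q(ω):Q] = 2 (min poly x^2 + x + 1). Since Q(∛273) ⊂ R and ω ∉ R, we have ω ∉ Q(∛273), so x^2 + x + 1 remains irreducible over Q(∛273) and [Q(∛273, ω) : Q(∛273)] = 2. By the tower law, [Q(∛273, ω) : Q] = 3 · 2 = 6. (In fact Q(∛273, ω) is the splitting field of x^3 - 273 over Q.)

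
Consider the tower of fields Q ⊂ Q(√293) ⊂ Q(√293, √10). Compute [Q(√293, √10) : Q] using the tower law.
[Q(√293, √10) : Q] = 4

[Q(√293):Q] = 2 (min poly x^2 - 293, irreducible since 293 is squarefree > 1). For the top step, suppose √10 ∈ Q(√293), say √10 = c + d√293 with c, d ∈ Q. Squaring: 10 = c^2 + 293d^2 + 2cd√293. Since √293 ∉ Q this forces 2cd = 0. If d = 0 then √10 = c ∈ Q, contradicting 10 squarefree > 1. If c = 0 then 10 = 293d^2, so 293·10 = (293d)^2 is a perfect square in Q — but 293·10 = 2930 is not a perfect square (since 293 and 10 are distinct squarefree integers). Contradiction. Hence √10 ∉ Q(√293), so x^2 - 10 stays irreducible over Q(√293) and [Q(√293, √10) : Q(√293)] = 2. By the tower law, [Q(√293, √10) : Q] = 2 · 2 = 4.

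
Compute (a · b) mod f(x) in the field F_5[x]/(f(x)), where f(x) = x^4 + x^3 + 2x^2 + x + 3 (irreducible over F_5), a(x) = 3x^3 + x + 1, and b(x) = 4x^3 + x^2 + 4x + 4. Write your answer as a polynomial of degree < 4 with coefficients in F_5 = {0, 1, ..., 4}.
a · b ≡ 2x^3 + x^2 + 4x + 1 (mod f(x))

Multiply in F_5[x]: a(x)·b(x) = (3x^3 + x + 1)·(4x^3 + x^2 + 4x + 4) = 2x^6 + 3x^5 + x^4 + 2x^3 + 3x + 4. This has degree ≥ 4, so divide by f(x) over F_5: 2x^6 + 3x^5 + x^4 + 2x^3 + 3x + 4 = (2x^2 + x + 1)·(x^4 + x^3 + 2x^2 + x + 3) + (2x^3 + x^2 + 4x + 1). Hence a·b ≡ 2x^3 + x^2 + 4x + 1 (mod f). (F_5[x]/(f) is a field with 5^4 = 625 elements since f is irreducible of degree 4.)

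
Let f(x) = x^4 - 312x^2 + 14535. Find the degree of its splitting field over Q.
[K : Q] = 4

Solving the quadratic in x^2: x^2 = (312 ± √(312^2 - 4·14535))/2 = (312 ± √39204)/2 = (312 ± 198)/2, giving x^2 = 57 or x^2 = 255. So f(x) = (x^2 - 57)(x^2 - 255) and the roots of f are ±√57, ±√255. Hence the splitting field is K = Q(√57, √255). Since 57 and 255 are distinct squarefree integers > 1, their product 14535 is not a perfect square, so √255 ∉ Q(√57). By the tower law [K:Q] = [Q(√57,√255):Q(√57)] · [Q(√57):Q] = 2 · 2 = 4.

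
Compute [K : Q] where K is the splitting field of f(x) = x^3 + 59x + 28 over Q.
[K : Q] = 6

By the rational root test, any rational root of the monic integer polynomial f(x) = x^3 + 59x + 28 must be an integer dividing the constant term 28, i.e. one of ±{1, 2, 4, 7, 14, 28}. Evaluating: f(1) = 88, f(-1) = -32, f(2) = 154, f(-2) = -98, f(4) = 328, f(-4) = -272, f(7) = 784, f(-7) = -728, f(14) = 3598, f(-14) = -3542, f(28) = 23632, f(-28) = -23576; none is 0, so f has no rational root and is therefore irreducible over Q (a cubic with no linear factor over a field is irreducible). For an irreducible cubic, the Galois group is A_3 or S_3 according as the discriminant disc(f) = -4a^3 - 27b^2 = -4·(59)^3 - 27·(28)^2 = -842684 is or is not a square in Q. Here disc(f) = -842684 is not a perfect square in Q, so the Galois group of f over Q is not contained in A_3 and must be all of S_3. The splitting field has degree |S_3| = 6 over Q, so [K : Q] = 6.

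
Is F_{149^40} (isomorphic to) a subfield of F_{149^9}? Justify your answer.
No: F_{149^40} is not a subfield of F_{149^9}

F_{p^m} embeds in F_{p^n} iff m | n. Here 40 ∤ 9 (since 9 = 0·40 + 9 with remainder 9 ≠ 0), so F_{149^40} is not a subfield of F_{149^9}. Equivalently: if it were, the tower law would give 40 = [F_{149^40}:F_149] dividing [F_{149^9}:F_149] = 9, contradiction.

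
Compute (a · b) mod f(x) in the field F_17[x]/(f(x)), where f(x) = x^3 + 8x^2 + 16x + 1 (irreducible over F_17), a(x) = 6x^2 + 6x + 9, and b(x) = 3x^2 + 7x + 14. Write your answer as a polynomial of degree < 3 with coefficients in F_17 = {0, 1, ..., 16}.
a · b ≡ 10x^2 + 11x + 6 (mod f(x))

Multiply in F_17[x]: a(x)·b(x) = (6x^2 + 6x + 9)·(3x^2 + 7x + 14) = x^4 + 9x^3 + 11x + 7. This has degree ≥ 3, so divide by f(x) over F_17: x^4 + 9x^3 + 11x + 7 = (x + 1)·(x^3 + 8x^2 + 16x + 1) + (10x^2 + 11x + 6). Hence a·b ≡ 10x^2 + 11x + 6 (mod f). (F_17[x]/(f) is a field with 17^3 = 4913 elements since f is irreducible of degree 3.)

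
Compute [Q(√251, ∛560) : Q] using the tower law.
[Q(√251, ∛560) : Q] = 6

Let L = Q(√251, ∛560). Since Q(√251) ⊂ L and [Q(√251):Q] = 2, the tower law gives 2 | [L:Q]. Likewise Q(∛560) ⊂ L with [Q(∛560):Q] = 3 (because 560 is not a perfect cube), so 3 | [L:Q]. As gcd(2,3) = 1, [L:Q] is divisible by 6. Conversely L is generated over Q by √251 and ∛560, so [L:Q] ≤ 2·3 = 6. Therefore [Q(√251, ∛560) : Q] = 6.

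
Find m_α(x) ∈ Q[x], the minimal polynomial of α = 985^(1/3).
m_α(x) = x^3 - 985

α satisfies α^3 = 985, so x^3 - 985 annihilates α. By the rational root test, a rational root p/q (in lowest terms) of x^3 - 985 would satisfy p^3 = 985 q^3, forcing q = 1 and p^3 = 985; but 985 is not a perfect cube, contradiction. A monic cubic over Q with no rational root is irreducible (any nontrivial factorization would include a linear factor). Hence x^3 - 985 is the minimal polynomial of α, and in particular [Q(α):Q] = 3.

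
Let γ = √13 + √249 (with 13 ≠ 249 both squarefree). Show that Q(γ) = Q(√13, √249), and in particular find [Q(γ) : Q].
[Q(γ) : Q] = 4 (equivalently, Q(γ) = Q(√13, √249))

Obviously Q(γ) ⊆ Q(√13, √249), and [Q(√13, √249):Q] = 4 (since 13, 249 are distinct squarefree integers > 1 with 3237 not a perfect square). To show equality we compute the minimal polynomial of γ. From γ = √13 + √249: γ^2 = 13 + 2√(3237) + 249 = 262 + 2√(3237), so γ^2 - 262 = 2√(3237); squaring, (γ^2 - 262)^2 = 4·3237, i.e. γ^4 - 524γ^2 + 68644 - 12948 = 0, i.e. γ^4 - 524γ^2 + 55696 = 0. So γ is a root of x^4 - 524x^2 + 55696. This polynomial is irreducible over Q: it has no rational root (each ±√13 ± √249 is irrational), and any factorization into two quadratics over Q would force √(3237) ∈ Q (pairing opposite roots) or √13, √249 ∈ Q (other pairings), all impossible. Hence [Q(γ):Q] = 4 = [Q(√13, √249):Q], so Q(γ) = Q(√13, √249).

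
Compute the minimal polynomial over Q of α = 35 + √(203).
m_α(x) = x^2 - 70x + 1022

From α - 35 = √(203), squaring gives (α - 35)^2 = 203, i.e. α^2 - 70α + 1225 = 203, so α^2 - 70α + 1022 = 0. The discriminant of x^2 - 70x + 1022 is (-70)^2 - 4·(1022) = 4900 - 4088 = 812, and 4·(203) is not a perfect square in Q since 203 is squarefree and ≠ 1. Hence x^2 - 70x + 1022 is irreducible over Q and is the minimal polynomial of α.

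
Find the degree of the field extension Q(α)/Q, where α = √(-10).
[Q(α):Q] = 2

[Q(α):Q] equals the degree of the minimal polynomial of α. Here α^2 = -10 and x^2 + 10 is irreducible (d = -10 is squarefree, ≠ 1, hence not a square), so deg(m_α) = 2. Thus [Q(α):Q] = 2.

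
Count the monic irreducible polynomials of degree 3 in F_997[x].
There are 330341992 monic irreducible polynomials of degree 3 over F_997

Each element of F_{997^3} that lies in no proper subfield is a root of exactly one monic irreducible of degree 3 over F_997, and each such polynomial has 3 distinct roots in F_{997^3}. By Möbius inversion the count is N_997(3) = (1/3) Σ_{d|3} μ(3/d) · 997^d = (1/3)(μ(3)·997^1 + μ(1)·997^3) = 991025976/3 = 330341992.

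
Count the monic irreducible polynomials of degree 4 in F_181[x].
There are 268312590 monic irreducible polynomials of degree 4 over F_181

Each element of F_{181^4} that lies in no proper subfield is a root of exactly one monic irreducible of degree 4 over F_181, and each such polynomial has 4 distinct roots in F_{181^4}. By Möbius inversion the count is N_181(4) = (1/4) Σ_{d|4} μ(4/d) · 181^d = (1/4)(μ(4)·181^1 + μ(2)·181^2 + μ(1)·181^4) = 1073250360/4 = 268312590.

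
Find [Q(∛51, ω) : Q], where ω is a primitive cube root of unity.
[Q(∛51, ω) : Q] = 6

[Q(∛51):Q] = 3 (min poly x^3 - 51, irreducible since 51 is not a perfect cube). [Q(ω):Q] = 2 (min poly x^2 + x + 1). Since Q(∛51) ⊂ R and ω ∉ R, we have ω ∉ Q(∛51), so x^2 + x + 1 remains irreducible over Q(∛51) and [Q(∛51, ω) : Q(∛51)] = 2. By the tower law, [Q(∛51, ω) : Q] = 3 · 2 = 6. (In fact Q(∛51, ω) is the splitting field of x^3 - 51 over Q.)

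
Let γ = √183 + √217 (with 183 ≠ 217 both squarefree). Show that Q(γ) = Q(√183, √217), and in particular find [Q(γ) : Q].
[Q(γ) : Q] = 4 (equivalently, Q(γ) = Q(√183, √217))

Obviously Q(γ) ⊆ Q(√183, √217), and [Q(√183, √217):Q] = 4 (since 183, 217 are distinct squarefree integers > 1 with 39711 not a perfect square). To show equality we compute the minimal polynomial of γ. From γ = √183 + √217: γ^2 = 183 + 2√(39711) + 217 = 400 + 2√(39711), so γ^2 - 400 = 2√(39711); squaring, (γ^2 - 400)^2 = 4·39711, i.e. γ^4 - 800γ^2 + 160000 - 158844 = 0, i.e. γ^4 - 800γ^2 + 1156 = 0. So γ is a root of x^4 - 800x^2 + 1156. This polynomial is irreducible over Q: it has no rational root (each ±√183 ± √217 is irrational), and any factorization into two quadratics over Q would force √(39711) ∈ Q (pairing opposite roots) or √183, √217 ∈ Q (other pairings), all impossible. Hence [Q(γ):Q] = 4 = [Q(√183, √217):Q], so Q(γ) = Q(√183, √217).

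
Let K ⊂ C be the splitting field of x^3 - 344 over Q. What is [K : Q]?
[K : Q] = 6

The roots of x^3 - 344 are ∛344, ω∛344, ω^2∛344 where ω = e^(2πi/3) is a primitive cube root of unity, so K = Q(∛344, ω). Now [Q(∛344):Q] = 3 (since 344 is not a perfect cube, x^3 - 344 is irreducible) and [Q(ω):Q] = 2. Both 2 and 3 divide [K:Q], and [K:Q] ≤ 3·2 = 6, so [K:Q] = 6. (Equivalently: Q(∛344) ⊂ R but ω ∉ R, so [K : Q(∛344)] = 2.)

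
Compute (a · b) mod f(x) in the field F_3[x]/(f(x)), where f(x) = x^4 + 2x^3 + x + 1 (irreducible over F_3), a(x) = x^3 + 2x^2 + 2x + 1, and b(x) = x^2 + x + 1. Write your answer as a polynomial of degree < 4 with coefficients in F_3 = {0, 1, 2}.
a · b ≡ x^2 + x (mod f(x))

Multiply in F_3[x]: a(x)·b(x) = (x^3 + 2x^2 + 2x + 1)·(x^2 + x + 1) = x^5 + 2x^3 + 2x^2 + 1. This has degree ≥ 4, so divide by f(x) over F_3: x^5 + 2x^3 + 2x^2 + 1 = (x + 1)·(x^4 + 2x^3 + x + 1) + (x^2 + x). Hence a·b ≡ x^2 + x (mod f). (F_3[x]/(f) is a field with 3^4 = 81 elements since f is irreducible of degree 4.)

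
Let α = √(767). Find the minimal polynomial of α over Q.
m_α(x) = x^2 - 767

α satisfies α^2 - 767 = 0, so x^2 - 767 annihilates α. Since d = 767 is squarefree and ≠ 1, it is not a perfect square in Q, so x^2 - 767 has no rational root and is therefore irreducible over Q (a degree-2 polynomial over a field is irreducible iff it has no root). Hence m_α(x) = x^2 - 767.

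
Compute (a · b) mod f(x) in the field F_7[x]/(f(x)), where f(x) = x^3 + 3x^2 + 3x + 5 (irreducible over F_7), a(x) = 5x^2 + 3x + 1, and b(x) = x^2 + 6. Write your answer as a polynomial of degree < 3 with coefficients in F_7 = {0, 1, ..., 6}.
a · b ≡ 3x^2 + x + 3 (mod f(x))

Multiply in F_7[x]: a(x)·b(x) = (5x^2 + 3x + 1)·(x^2 + 6) = 5x^4 + 3x^3 + 3x^2 + 4x + 6. This has degree ≥ 3, so divide by f(x) over F_7: 5x^4 + 3x^3 + 3x^2 + 4x + 6 = (5x + 2)·(x^3 + 3x^2 + 3x + 5) + (3x^2 + x + 3). Hence a·b ≡ 3x^2 + x + 3 (mod f). (F_7[x]/(f) is a field with 7^3 = 343 elements since f is irreducible of degree 3.)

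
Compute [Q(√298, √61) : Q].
[Q(√298, √61) : Q] = 4

[Q(√298):Q] = 2 (min poly x^2 - 298, irreducible since 298 is squarefree > 1). For the top step, suppose √61 ∈ Q(√298), say √61 = c + d√298 with c, d ∈ Q. Squaring: 61 = c^2 + 298d^2 + 2cd√298. Since √298 ∉ Q this forces 2cd = 0. If d = 0 then √61 = c ∈ Q, contradicting 61 squarefree > 1. If c = 0 then 61 = 298d^2, so 298·61 = (298d)^2 is a perfect square in Q — but 298·61 = 18178 is not a perfect square (since 298 and 61 are distinct squarefree integers). Contradiction. Hence √61 ∉ Q(√298), so x^2 - 61 stays irreducible over Q(√298) and [Q(√298, √61) : Q(√298)] = 2. By the tower law, [Q(√298, √61) : Q] = 2 · 2 = 4.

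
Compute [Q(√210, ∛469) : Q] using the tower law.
[Q(√210, ∛469) : Q] = 6

Let L = Q(√210, ∛469). Since Q(√210) ⊂ L and [Q(√210):Q] = 2, the tower law gives 2 | [L:Q]. Likewise Q(∛469) ⊂ L with [Q(∛469):Q] = 3 (because 469 is not a perfect cube), so 3 | [L:Q]. As gcd(2,3) = 1, [L:Q] is divisible by 6. Conversely L is generated over Q by √210 and ∛469, so [L:Q] ≤ 2·3 = 6. Therefore [Q(√210, ∛469) : Q] = 6.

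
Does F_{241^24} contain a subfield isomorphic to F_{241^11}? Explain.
No: F_{241^11} is not a subfield of F_{241^24}

F_{p^m} embeds in F_{p^n} iff m | n. Here 11 ∤ 24 (since 24 = 2·11 + 2 with remainder 2 ≠ 0), so F_{241^11} is not a subfield of F_{241^24}. Equivalently: if it were, the tower law would give 11 = [F_{241^11}:F_241] dividing [F_{241^24}:F_241] = 24, contradiction.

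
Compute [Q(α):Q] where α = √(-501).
[Q(α):Q] = 2

[Q(α):Q] equals the degree of the minimal polynomial of α. Here α^2 = -501 and x^2 + 501 is irreducible (d = -501 is squarefree, ≠ 1, hence not a square), so deg(m_α) = 2. Thus [Q(α):Q] = 2.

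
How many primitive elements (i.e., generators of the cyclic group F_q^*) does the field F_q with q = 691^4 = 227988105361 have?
There are φ(227988105360) = 57471270912 primitive elements

F_q^* is cyclic of order q - 1 = 227988105360. A cyclic group of order m has exactly φ(m) generators. Here m = 227988105360 = 2^4 · 3 · 5 · 23 · 173 · 193 · 1237, so the number of primitive elements is φ(227988105360) = 57471270912.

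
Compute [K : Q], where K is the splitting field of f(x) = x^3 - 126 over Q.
[K : Q] = 6

The roots of x^3 - 126 are ∛126, ω∛126, ω^2∛126 where ω = e^(2πi/3) is a primitive cube root of unity, so K = Q(∛126, ω). Now [Q(∛126):Q] = 3 (since 126 is not a perfect cube, x^3 - 126 is irreducible) and [Q(ω):Q] = 2. Both 2 and 3 divide [K:Q], and [K:Q] ≤ 3·2 = 6, so [K:Q] = 6. (Equivalently: Q(∛126) ⊂ R but ω ∉ R, so [K : Q(∛126)] = 2.)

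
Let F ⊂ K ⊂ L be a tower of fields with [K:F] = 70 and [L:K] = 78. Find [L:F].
[L:F] = 5460

The tower law says that for any tower of field extensions F ⊂ K ⊂ L with finite degrees, [L:F] = [L:K] · [K:F]. Here this gives [L:F] = 78 · 70 = 5460.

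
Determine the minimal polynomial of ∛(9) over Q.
m_α(x) = x^3 - 9

α satisfies α^3 = 9, so x^3 - 9 annihilates α. By the rational root test, a rational root p/q (in lowest terms) of x^3 - 9 would satisfy p^3 = 9 q^3, forcing q = 1 and p^3 = 9; but 9 is not a perfect cube, contradiction. A monic cubic over Q with no rational root is irreducible (any nontrivial factorization would include a linear factor). Hence x^3 - 9 is the minimal polynomial of α, and in particular [Q(α):Q] = 3.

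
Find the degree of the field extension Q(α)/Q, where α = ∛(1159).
[Q(α):Q] = 3

The minimal polynomial of α is x^3 - 1159, irreducible over Q since 1159 is not a perfect cube (so x^3 - 1159 has no rational root). Hence [Q(α):Q] = deg(m_α) = 3.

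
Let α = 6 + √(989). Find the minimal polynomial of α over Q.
m_α(x) = x^2 - 12x - 953

From α - 6 = √(989), squaring gives (α - 6)^2 = 989, i.e. α^2 - 12α + 36 = 989, so α^2 - 12α - 953 = 0. The discriminant of x^2 - 12x - 953 is (-12)^2 - 4·(-953) = 144 + 3812 = 3956, and 4·(989) is not a perfect square in Q since 989 is squarefree and ≠ 1. Hence x^2 - 12x - 953 is irreducible over Q and is the minimal polynomial of α.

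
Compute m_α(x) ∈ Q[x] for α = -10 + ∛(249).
m_α(x) = x^3 + 30x^2 + 300x + 751

Set β = α + 10 = ∛(249), so β^3 = 249. Then (α + 10)^3 - 249 = 0, i.e. α is a root of g(x) = (x + 10)^3 - 249 = x^3 + 30x^2 + 300x + 751. Since g(x) = h(x + 10) where h(x) = x^3 - 249, and h is irreducible over Q (because 249 is not a perfect cube, so h has no rational root, and a monic cubic with no rational root is irreducible), g is also irreducible (irreducibility is preserved under the substitution x → x + 10). Hence m_α(x) = x^3 + 30x^2 + 300x + 751.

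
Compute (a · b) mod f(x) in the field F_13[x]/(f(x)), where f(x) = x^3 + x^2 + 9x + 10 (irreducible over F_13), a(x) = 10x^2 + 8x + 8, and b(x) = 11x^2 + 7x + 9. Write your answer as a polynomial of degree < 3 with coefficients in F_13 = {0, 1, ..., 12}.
a · b ≡ 2x^2 + 8 (mod f(x))

Multiply in F_13[x]: a(x)·b(x) = (10x^2 + 8x + 8)·(11x^2 + 7x + 9) = 6x^4 + 2x^3 + 11x + 7. This has degree ≥ 3, so divide by f(x) over F_13: 6x^4 + 2x^3 + 11x + 7 = (6x + 9)·(x^3 + x^2 + 9x + 10) + (2x^2 + 8). Hence a·b ≡ 2x^2 + 8 (mod f). (F_13[x]/(f) is a field with 13^3 = 2197 elements since f is irreducible of degree 3.)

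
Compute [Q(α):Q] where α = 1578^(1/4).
[Q(α):Q] = 4

α is a root of x^4 - 1578. By Eisenstein's criterion at the prime p = 2 (which divides the constant term 1578 but p^2 = 4 does not, since 1578 is squarefree), x^4 - 1578 is irreducible over Q. Hence [Q(α):Q] = 4.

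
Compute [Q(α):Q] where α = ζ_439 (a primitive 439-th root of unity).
[Q(α):Q] = 438

The minimal polynomial of ζ_439 over Q is the 439-th cyclotomic polynomial Φ_439(x), which is irreducible over Q and has degree φ(439) = 438. Hence [Q(α):Q] = φ(439) = 438.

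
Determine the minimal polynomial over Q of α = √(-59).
m_α(x) = x^2 + 59

α satisfies α^2 + 59 = 0, so x^2 + 59 annihilates α. Since d = -59 is squarefree and ≠ 1, it is not a perfect square in Q, so x^2 + 59 has no rational root and is therefore irreducible over Q (a degree-2 polynomial over a field is irreducible iff it has no root). Hence m_α(x) = x^2 + 59.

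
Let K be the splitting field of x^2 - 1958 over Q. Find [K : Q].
[K : Q] = 2

f(x) = x^2 - 1958 factors as (x - √1958)(x + √1958). The splitting field is K = Q(√1958). Since 1958 is squarefree and > 1, it is not a perfect square, so x^2 - 1958 is irreducible over Q and [Q(√1958) : Q] = 2. Hence [K : Q] = 2.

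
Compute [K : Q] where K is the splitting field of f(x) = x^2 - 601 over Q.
[K : Q] = 2

f(x) = x^2 - 601 factors as (x - √601)(x + √601). The splitting field is K = Q(√601). Since 601 is squarefree and > 1, it is not a perfect square, so x^2 - 601 is irreducible over Q and [Q(√601) : Q] = 2. Hence [K : Q] = 2.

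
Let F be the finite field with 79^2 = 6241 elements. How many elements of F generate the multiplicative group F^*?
There are φ(6240) = 1536 primitive elements

F_q^* is cyclic of order q - 1 = 6240. A cyclic group of order m has exactly φ(m) generators. Here m = 6240 = 2^5 · 3 · 5 · 13, so the number of primitive elements is φ(6240) = 1536.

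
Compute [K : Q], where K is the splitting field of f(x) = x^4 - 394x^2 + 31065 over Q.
[K : Q] = 4

Solving the quadratic in x^2: x^2 = (394 ± √(394^2 - 4·31065))/2 = (394 ± √30976)/2 = (394 ± 176)/2, giving x^2 = 109 or x^2 = 285. So f(x) = (x^2 - 109)(x^2 - 285) and the roots of f are ±√109, ±√285. Hence the splitting field is K = Q(√109, √285). Since 109 and 285 are distinct squarefree integers > 1, their product 31065 is not a perfect square, so √285 ∉ Q(√109). By the tower law [K:Q] = [Q(√109,√285):Q(√109)] · [Q(√109):Q] = 2 · 2 = 4.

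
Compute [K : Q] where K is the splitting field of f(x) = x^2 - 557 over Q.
[K : Q] = 2

f(x) = x^2 - 557 factors as (x - √557)(x + √557). The splitting field is K = Q(√557). Since 557 is squarefree and > 1, it is not a perfect square, so x^2 - 557 is irreducible over Q and [Q(√557) : Q] = 2. Hence [K : Q] = 2.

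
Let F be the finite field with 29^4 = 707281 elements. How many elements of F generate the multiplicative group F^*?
There are φ(707280) = 161280 primitive elements

F_q^* is cyclic of order q - 1 = 707280. A cyclic group of order m has exactly φ(m) generators. Here m = 707280 = 2^4 · 3 · 5 · 7 · 421, so the number of primitive elements is φ(707280) = 161280.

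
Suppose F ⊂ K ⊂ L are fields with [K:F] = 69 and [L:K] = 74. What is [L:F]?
[L:F] = 5106

The tower law says that for any tower of field extensions F ⊂ K ⊂ L with finite degrees, [L:F] = [L:K] · [K:F]. Here this gives [L:F] = 74 · 69 = 5106.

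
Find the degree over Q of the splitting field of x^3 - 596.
[K : Q] = 6

The roots of x^3 - 596 are ∛596, ω∛596, ω^2∛596 where ω = e^(2πi/3) is a primitive cube root of unity, so K = Q(∛596, ω). Now [Q(∛596):Q] = 3 (since 596 is not a perfect cube, x^3 - 596 is irreducible) and [Q(ω):Q] = 2. Both 2 and 3 divide [K:Q], and [K:Q] ≤ 3·2 = 6, so [K:Q] = 6. (Equivalently: Q(∛596) ⊂ R but ω ∉ R, so [K : Q(∛596)] = 2.)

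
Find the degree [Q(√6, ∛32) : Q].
[Q(√6, ∛32) : Q] = 6

Let L = Q(√6, ∛32). Since Q(√6) ⊂ L and [Q(√6):Q] = 2, the tower law gives 2 | [L:Q]. Likewise Q(∛32) ⊂ L with [Q(∛32):Q] = 3 (because 32 is not a perfect cube), so 3 | [L:Q]. As gcd(2,3) = 1, [L:Q] is divisible by 6. Conversely L is generated over Q by √6 and ∛32, so [L:Q] ≤ 2·3 = 6. Therefore [Q(√6, ∛32) : Q] = 6.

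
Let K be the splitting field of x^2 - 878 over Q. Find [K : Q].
[K : Q] = 2

f(x) = x^2 - 878 factors as (x - √878)(x + √878). The splitting field is K = Q(√878). Since 878 is squarefree and > 1, it is not a perfect square, so x^2 - 878 is irreducible over Q and [Q(√878) : Q] = 2. Hence [K : Q] = 2.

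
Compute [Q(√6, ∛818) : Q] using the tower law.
[Q(√6, ∛818) : Q] = 6

Let L = Q(√6, ∛818). Since Q(√6) ⊂ L and [Q(√6):Q] = 2, the tower law gives 2 | [L:Q]. Likewise Q(∛818) ⊂ L with [Q(∛818):Q] = 3 (because 818 is not a perfect cube), so 3 | [L:Q]. As gcd(2,3) = 1, [L:Q] is divisible by 6. Conversely L is generated over Q by √6 and ∛818, so [L:Q] ≤ 2·3 = 6. Therefore [Q(√6, ∛818) : Q] = 6.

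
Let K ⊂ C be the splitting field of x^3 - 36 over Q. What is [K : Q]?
[K : Q] = 6

The roots of x^3 - 36 are ∛36, ω∛36, ω^2∛36 where ω = e^(2πi/3) is a primitive cube root of unity, so K = Q(∛36, ω). Now [Q(∛36):Q] = 3 (since 36 is not a perfect cube, x^3 - 36 is irreducible) and [Q(ω):Q] = 2. Both 2 and 3 divide [K:Q], and [K:Q] ≤ 3·2 = 6, so [K:Q] = 6. (Equivalently: Q(∛36) ⊂ R but ω ∉ R, so [K : Q(∛36)] = 2.)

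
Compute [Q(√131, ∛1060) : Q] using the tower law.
[Q(√131, ∛1060) : Q] = 6

Let L = Q(√131, ∛1060). Since Q(√131) ⊂ L and [Q(√131):Q] = 2, the tower law gives 2 | [L:Q]. Likewise Q(∛1060) ⊂ L with [Q(∛1060):Q] = 3 (because 1060 is not a perfect cube), so 3 | [L:Q]. As gcd(2,3) = 1, [L:Q] is divisible by 6. Conversely L is generated over Q by √131 and ∛1060, so [L:Q] ≤ 2·3 = 6. Therefore [Q(√131, ∛1060) : Q] = 6.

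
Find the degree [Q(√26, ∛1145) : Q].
[Q(√26, ∛1145) : Q] = 6

Let L = Q(√26, ∛1145). Since Q(√26) ⊂ L and [Q(√26):Q] = 2, the tower law gives 2 | [L:Q]. Likewise Q(∛1145) ⊂ L with [Q(∛1145):Q] = 3 (because 1145 is not a perfect cube), so 3 | [L:Q]. As gcd(2,3) = 1, [L:Q] is divisible by 6. Conversely L is generated over Q by √26 and ∛1145, so [L:Q] ≤ 2·3 = 6. Therefore [Q(√26, ∛1145) : Q] = 6.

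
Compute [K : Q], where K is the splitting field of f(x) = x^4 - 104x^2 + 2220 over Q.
[K : Q] = 4

Solving the quadratic in x^2: x^2 = (104 ± √(104^2 - 4·2220))/2 = (104 ± √1936)/2 = (104 ± 44)/2, giving x^2 = 30 or x^2 = 74. So f(x) = (x^2 - 30)(x^2 - 74) and the roots of f are ±√30, ±√74. Hence the splitting field is K = Q(√30, √74). Since 30 and 74 are distinct squarefree integers > 1, their product 2220 is not a perfect square, so √74 ∉ Q(√30). By the tower law [K:Q] = [Q(√30,√74):Q(√30)] · [Q(√30):Q] = 2 · 2 = 4.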